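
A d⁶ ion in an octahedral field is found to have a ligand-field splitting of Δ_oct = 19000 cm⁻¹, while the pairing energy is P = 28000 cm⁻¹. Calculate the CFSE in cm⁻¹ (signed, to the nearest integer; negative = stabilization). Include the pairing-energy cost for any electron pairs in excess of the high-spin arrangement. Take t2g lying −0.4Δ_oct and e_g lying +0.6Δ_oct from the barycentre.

-7600

Δ_oct < P, so pairing is avoided: the ground state is high-spin.
Configuration: t2g^4 e_g^2.
Orbital CFSE = -0.4Δ_oct = -0.4 × 19000 = -7600 cm⁻¹.
High-spin has no excess pairs, so no pairing correction applies.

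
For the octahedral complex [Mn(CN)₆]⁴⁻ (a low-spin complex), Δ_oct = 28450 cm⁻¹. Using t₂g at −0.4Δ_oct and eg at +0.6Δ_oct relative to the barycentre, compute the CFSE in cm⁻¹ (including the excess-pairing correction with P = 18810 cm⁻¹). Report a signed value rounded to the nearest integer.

Each CN⁻ contributes -1; 6 × (-1) = -6. With overall charge -4, Mn is in the +2 oxidation state.
Group 7 minus oxidation state +2 gives a d⁵ configuration for Mn²⁺.
Configuration: t₂g⁵ eg⁰.
The orbital stabilization is -2.0Δ_oct = -2.0 × 28450 = -56900 cm⁻¹.
Pairing penalty: 2 pairs vs 0 in the high-spin reference → 2 extra × P = 37620 cm⁻¹.
Overall CFSE = -56900 + 37620 = -19280 cm⁻¹.

-19280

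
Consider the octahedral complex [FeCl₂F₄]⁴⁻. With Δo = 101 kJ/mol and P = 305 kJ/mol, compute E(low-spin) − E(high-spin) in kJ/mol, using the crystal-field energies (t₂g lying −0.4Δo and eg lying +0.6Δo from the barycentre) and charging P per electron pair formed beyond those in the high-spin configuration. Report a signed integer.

408

Ligand charges: 2×(-1) from Cl⁻ and 4×(-1) from F⁻ sum to -6; with overall charge -4, Fe is +2.
Fe sits in group 8; removing 2 electrons leaves Fe²⁺ with 8 − 2 = 6 d electrons.
High-spin d⁶ fills as t₂g⁴ eg² with CFSE 4(−0.4) + 2(+0.6) = -0.4Δo = -40 kJ/mol.
Low-spin: t₂g⁶ eg⁰, orbital CFSE = -2.4Δo = -242 kJ/mol; plus 2 excess pairs × P = +610 kJ/mol; total 368 kJ/mol.
Thus E(LS) − E(HS) = 408 kJ/mol.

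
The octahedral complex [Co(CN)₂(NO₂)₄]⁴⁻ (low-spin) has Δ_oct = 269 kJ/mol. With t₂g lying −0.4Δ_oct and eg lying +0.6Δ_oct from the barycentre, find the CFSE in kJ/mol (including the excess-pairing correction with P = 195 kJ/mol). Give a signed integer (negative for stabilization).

Ligand charges: 2×(-1) from CN⁻ and 4×(-1) from NO₂⁻ sum to -6; with overall charge -4, Co is +2.
Group 9 minus oxidation state +2 gives a d⁷ configuration for Co²⁺.
Configuration: t₂g⁶ eg¹.
Orbital CFSE = 6(-0.4) + 1(0.6) = -1.8Δ_oct = -1.8 × 269 = -484 kJ/mol.
High-spin d⁷ would be t₂g⁵ eg² with 2 pairs; low-spin has 3, so 1 excess pair costs +1P = +195 kJ/mol.
Overall CFSE = -484 + 195 = -289 kJ/mol.

-289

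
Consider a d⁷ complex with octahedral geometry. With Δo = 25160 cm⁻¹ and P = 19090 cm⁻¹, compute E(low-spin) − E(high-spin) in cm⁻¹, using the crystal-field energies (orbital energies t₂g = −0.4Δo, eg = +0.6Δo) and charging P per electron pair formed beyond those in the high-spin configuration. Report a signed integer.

-6070

High-spin d⁷ fills as t₂g⁵ eg² with CFSE 5(−0.4) + 2(+0.6) = -0.8Δo = -20128 cm⁻¹.
For low-spin the configuration is t₂g⁶ eg¹: orbital energy -1.8 × 25160 = -45288 cm⁻¹, and 1 additional pair relative to high-spin adds 19090 cm⁻¹, giving -26198 cm⁻¹.
E(LS) − E(HS) = -26198 − (-20128) = -6070 cm⁻¹.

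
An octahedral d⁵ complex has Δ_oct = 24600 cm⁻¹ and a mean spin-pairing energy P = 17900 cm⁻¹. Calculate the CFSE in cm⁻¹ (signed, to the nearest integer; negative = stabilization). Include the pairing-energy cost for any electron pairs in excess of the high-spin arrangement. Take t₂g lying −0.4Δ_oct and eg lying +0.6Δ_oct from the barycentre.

-13400

Δ_oct > P, so pairing is preferred: the ground state is low-spin.
That gives t₂g⁵ eg⁰.
Orbital CFSE = -2.0Δ_oct = -2.0 × 24600 = -49200 cm⁻¹.
Excess pairs vs high-spin: 2 − 0 = 2; pairing cost = +35800 cm⁻¹.
Net CFSE = -49200 + 35800 = -13400 cm⁻¹.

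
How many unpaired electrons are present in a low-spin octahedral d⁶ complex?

Configuration: t₂g⁶ eg⁰, giving 0 unpaired electrons.

0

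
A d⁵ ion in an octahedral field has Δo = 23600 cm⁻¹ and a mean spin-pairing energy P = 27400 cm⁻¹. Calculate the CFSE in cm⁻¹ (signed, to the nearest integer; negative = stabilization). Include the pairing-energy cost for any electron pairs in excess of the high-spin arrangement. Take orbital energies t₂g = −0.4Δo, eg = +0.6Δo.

0

With Δo < P the complex is high-spin.
That gives t₂g³ eg².
Orbital CFSE = 0.0Δo = 0.0 × 23600 = 0 cm⁻¹.
High-spin has no excess pairs, so no pairing correction applies.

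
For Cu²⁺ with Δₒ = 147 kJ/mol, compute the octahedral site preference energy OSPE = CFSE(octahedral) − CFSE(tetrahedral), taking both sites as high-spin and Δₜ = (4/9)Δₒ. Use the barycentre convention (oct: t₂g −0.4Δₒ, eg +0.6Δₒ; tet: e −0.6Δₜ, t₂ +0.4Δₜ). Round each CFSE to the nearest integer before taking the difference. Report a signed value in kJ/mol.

Cu sits in group 11; removing 2 electrons leaves Cu²⁺ with 11 − 2 = 9 d electrons.
Octahedral high-spin t₂g⁶ eg³: CFSE = -0.6 × 147 = -88 kJ/mol.
In a tetrahedral site the filling is e⁴ t₂⁵: CFSE(tet) = -0.4Δₜ = -0.4 × (4/9)(147) = -26 kJ/mol.
Subtracting, OSPE = -88 − (-26) = -62 kJ/mol.

-62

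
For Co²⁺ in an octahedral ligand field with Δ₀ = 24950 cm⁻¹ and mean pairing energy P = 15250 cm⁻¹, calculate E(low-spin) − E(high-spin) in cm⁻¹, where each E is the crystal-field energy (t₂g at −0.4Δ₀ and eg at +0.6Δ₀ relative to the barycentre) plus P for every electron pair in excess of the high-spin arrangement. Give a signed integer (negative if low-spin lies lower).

Co sits in group 9; removing 2 electrons leaves Co²⁺ with 9 − 2 = 7 d electrons.
High-spin d⁷ fills as t₂g⁵ eg² with CFSE 5(−0.4) + 2(+0.6) = -0.8Δ₀ = -19960 cm⁻¹.
For low-spin the configuration is t₂g⁶ eg¹: orbital energy -1.8 × 24950 = -44910 cm⁻¹, and 1 additional pair relative to high-spin adds 15250 cm⁻¹, giving -29660 cm⁻¹.
The difference is -29660 − (-19960) = -9700 cm⁻¹, so low-spin lies lower.

-9700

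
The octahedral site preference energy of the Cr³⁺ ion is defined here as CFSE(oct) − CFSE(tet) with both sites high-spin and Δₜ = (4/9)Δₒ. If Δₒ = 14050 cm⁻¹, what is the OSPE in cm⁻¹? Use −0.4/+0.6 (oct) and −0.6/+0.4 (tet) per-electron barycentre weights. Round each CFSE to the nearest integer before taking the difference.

Group 6 minus oxidation state +3 gives a d³ configuration for Cr³⁺.
Octahedral high-spin t₂g³ eg⁰: CFSE = -1.2 × 14050 = -16860 cm⁻¹.
Tetrahedral e² t₂¹ gives -0.8Δₜ = -0.8 × (4/9) × 14050 = -4996 cm⁻¹.
OSPE = -16860 − (-4996) = -11864 cm⁻¹.

-11864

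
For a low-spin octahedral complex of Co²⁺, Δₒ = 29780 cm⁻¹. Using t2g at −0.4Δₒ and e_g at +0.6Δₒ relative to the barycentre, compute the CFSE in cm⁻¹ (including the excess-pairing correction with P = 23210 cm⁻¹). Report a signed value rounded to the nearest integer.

Group 9 minus oxidation state +2 gives a d⁷ configuration for Co²⁺.
Electron filling gives t2g^6 e_g^1.
CFSE(orbital) = 6×(-0.4Δₒ) + 1×(0.6Δₒ) = -1.8Δₒ; with Δₒ = 29780 cm⁻¹ that is -53604 cm⁻¹.
High-spin d⁷ would be t2g^5 e_g^2 with 2 pairs; low-spin has 3, so 1 excess pair costs +1P = +23210 cm⁻¹.
Overall CFSE = -53604 + 23210 = -30394 cm⁻¹.

-30394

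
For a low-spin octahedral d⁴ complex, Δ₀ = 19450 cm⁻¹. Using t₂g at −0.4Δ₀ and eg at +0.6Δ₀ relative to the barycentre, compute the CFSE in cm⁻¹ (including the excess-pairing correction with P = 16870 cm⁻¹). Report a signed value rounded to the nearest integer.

-14250

Electron filling gives t₂g⁴ eg⁰.
CFSE(orbital) = 4×(-0.4Δ₀) + 0×(0.6Δ₀) = -1.6Δ₀; with Δ₀ = 19450 cm⁻¹ that is -31120 cm⁻¹.
Relative to high-spin t₂g³ eg¹ (0 paired), the low-spin configuration has 1 additional pair, contributing +1 × 16870 = +16870 cm⁻¹.
Overall CFSE = -31120 + 16870 = -14250 cm⁻¹.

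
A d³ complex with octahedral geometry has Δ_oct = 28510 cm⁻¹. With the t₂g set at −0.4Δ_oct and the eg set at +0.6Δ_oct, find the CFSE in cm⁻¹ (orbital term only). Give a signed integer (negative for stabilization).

The d³ electrons fill as t₂g³ eg⁰.
CFSE(orbital) = 3×(-0.4Δ_oct) + 0×(0.6Δ_oct) = -1.2Δ_oct; with Δ_oct = 28510 cm⁻¹ that is -34212 cm⁻¹.

-34212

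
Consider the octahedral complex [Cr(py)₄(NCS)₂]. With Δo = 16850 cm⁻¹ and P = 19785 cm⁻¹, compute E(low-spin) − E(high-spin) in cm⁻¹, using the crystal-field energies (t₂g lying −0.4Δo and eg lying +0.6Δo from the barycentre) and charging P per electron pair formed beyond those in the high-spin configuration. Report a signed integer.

2935

Ligand charges: 4×(+0) from py and 2×(-1) from NCS⁻ sum to -2; with overall charge +0, Cr is +2.
Cr sits in group 6; removing 2 electrons leaves Cr²⁺ with 6 − 2 = 4 d electrons.
High-spin: t₂g³ eg¹, CFSE = -0.6Δo = -10110 cm⁻¹.
Low-spin: t₂g⁴ eg⁰, orbital CFSE = -1.6Δo = -26960 cm⁻¹; plus 1 excess pair × P = +19785 cm⁻¹; total -7175 cm⁻¹.
The difference is -7175 − (-10110) = 2935 cm⁻¹, so high-spin lies lower.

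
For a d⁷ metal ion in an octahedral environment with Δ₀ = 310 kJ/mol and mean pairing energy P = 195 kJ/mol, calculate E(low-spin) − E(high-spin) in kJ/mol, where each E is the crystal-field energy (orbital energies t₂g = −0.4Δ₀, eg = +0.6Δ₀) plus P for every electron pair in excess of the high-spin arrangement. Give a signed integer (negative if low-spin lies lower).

-115

In the high-spin limit (t₂g⁵ eg²) the orbital term is -0.8Δ₀ = -248 kJ/mol, with no excess pairing.
For low-spin the configuration is t₂g⁶ eg¹: orbital energy -1.8 × 310 = -558 kJ/mol, and 1 additional pair relative to high-spin adds 195 kJ/mol, giving -363 kJ/mol.
E(LS) − E(HS) = -363 − (-248) = -115 kJ/mol.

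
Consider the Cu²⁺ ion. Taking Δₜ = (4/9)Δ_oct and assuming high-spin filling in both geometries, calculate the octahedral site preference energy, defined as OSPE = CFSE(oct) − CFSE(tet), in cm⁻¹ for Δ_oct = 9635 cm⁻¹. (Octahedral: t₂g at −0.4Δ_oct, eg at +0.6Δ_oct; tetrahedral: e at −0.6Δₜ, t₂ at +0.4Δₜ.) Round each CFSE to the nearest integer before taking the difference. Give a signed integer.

Cu is in group 11, so Cu²⁺ is d⁹ (11 − 2 = 9).
Octahedral high-spin t₂g⁶ eg³: CFSE = -0.6 × 9635 = -5781 cm⁻¹.
Tetrahedral e⁴ t₂⁵ gives -0.4Δₜ = -0.4 × (4/9) × 9635 = -1713 cm⁻¹.
OSPE = -5781 − (-1713) = -4068 cm⁻¹.

-4068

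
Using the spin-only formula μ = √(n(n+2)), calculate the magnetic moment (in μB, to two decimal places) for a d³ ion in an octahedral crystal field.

Configuration: t₂g³ eg⁰ → 3 unpaired electrons.
μ(spin-only) = √[3(3+2)] = √15 ≈ 3.87 μB.

3.87 μB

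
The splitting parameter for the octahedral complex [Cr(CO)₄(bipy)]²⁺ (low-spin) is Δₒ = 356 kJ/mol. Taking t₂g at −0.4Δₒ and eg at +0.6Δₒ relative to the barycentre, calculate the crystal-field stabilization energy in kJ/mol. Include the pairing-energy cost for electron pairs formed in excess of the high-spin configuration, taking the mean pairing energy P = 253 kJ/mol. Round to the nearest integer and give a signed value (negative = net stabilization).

-317

Ligand charges: 4×(+0) from CO and 1×(+0) from bipy sum to +0; with overall charge +2, Cr is +2.
Group 6 minus oxidation state +2 gives a d⁴ configuration for Cr²⁺.
Electron filling gives t₂g⁴ eg⁰.
CFSE(orbital) = 4×(-0.4Δₒ) + 0×(0.6Δₒ) = -1.6Δₒ; with Δₒ = 356 kJ/mol that is -570 kJ/mol.
Relative to high-spin t₂g³ eg¹ (0 paired), the low-spin configuration has 1 additional pair, contributing +1 × 253 = +253 kJ/mol.
Combining: -570 + 253 = -317 kJ/mol.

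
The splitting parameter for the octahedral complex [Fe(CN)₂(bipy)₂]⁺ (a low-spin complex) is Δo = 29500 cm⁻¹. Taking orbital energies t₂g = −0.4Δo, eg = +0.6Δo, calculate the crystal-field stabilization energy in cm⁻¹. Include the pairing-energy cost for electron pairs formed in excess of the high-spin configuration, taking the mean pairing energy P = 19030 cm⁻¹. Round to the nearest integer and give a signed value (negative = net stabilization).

-20940

Ligand charges: 2×(-1) from CN⁻ and 2×(+0) from bipy sum to -2; with overall charge +1, Fe is +3.
Group 8 minus oxidation state +3 gives a d⁵ configuration for Fe³⁺.
Configuration: t₂g⁵ eg⁰.
The orbital stabilization is -2.0Δo = -2.0 × 29500 = -59000 cm⁻¹.
Pairing penalty: 2 pairs vs 0 in the high-spin reference → 2 extra × P = 38060 cm⁻¹.
Combining: -59000 + 38060 = -20940 cm⁻¹.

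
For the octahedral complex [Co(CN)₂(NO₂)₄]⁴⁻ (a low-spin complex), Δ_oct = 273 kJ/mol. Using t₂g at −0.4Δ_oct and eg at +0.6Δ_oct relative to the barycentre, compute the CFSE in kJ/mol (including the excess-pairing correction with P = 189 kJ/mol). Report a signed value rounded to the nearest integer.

-302

Ligand charges: 2×(-1) from CN⁻ and 4×(-1) from NO₂⁻ sum to -6; with overall charge -4, Co is +2.
Co is in group 9, so Co²⁺ is d⁷ (9 − 2 = 7).
The d⁷ electrons fill as t₂g⁶ eg¹.
The orbital stabilization is -1.8Δ_oct = -1.8 × 273 = -491 kJ/mol.
Relative to high-spin t₂g⁵ eg² (2 paired), the low-spin configuration has 1 additional pair, contributing +1 × 189 = +189 kJ/mol.
Combining: -491 + 189 = -302 kJ/mol.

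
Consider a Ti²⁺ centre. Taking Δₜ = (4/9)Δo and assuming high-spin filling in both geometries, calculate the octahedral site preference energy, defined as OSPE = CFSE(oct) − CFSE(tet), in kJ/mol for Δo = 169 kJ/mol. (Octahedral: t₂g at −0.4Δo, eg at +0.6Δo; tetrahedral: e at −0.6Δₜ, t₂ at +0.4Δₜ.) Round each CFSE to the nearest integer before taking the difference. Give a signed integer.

Group 4 minus oxidation state +2 gives a d² configuration for Ti²⁺.
Octahedral high-spin t₂g² eg⁰: CFSE = -0.8 × 169 = -135 kJ/mol.
Tetrahedral: e² t₂⁰, CFSE = 2(−0.6) + 0(+0.4) = -1.2Δₜ = -1.2 × (4/9) × 169 = -90 kJ/mol.
OSPE = -135 − (-90) = -45 kJ/mol.

-45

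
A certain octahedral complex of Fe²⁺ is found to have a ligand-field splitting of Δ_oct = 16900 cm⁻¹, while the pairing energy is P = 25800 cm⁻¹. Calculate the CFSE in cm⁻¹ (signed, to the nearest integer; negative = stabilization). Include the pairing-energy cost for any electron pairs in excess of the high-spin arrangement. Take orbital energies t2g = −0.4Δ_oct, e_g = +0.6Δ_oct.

-6760

Fe²⁺: group 8, so d-count = 8 − 2 = 6.
Since Δ_oct = 16900 cm⁻¹ < P = 25800 cm⁻¹, the complex adopts the high-spin configuration.
That gives t2g^4 e_g^2.
Orbital CFSE = -0.4Δ_oct = -0.4 × 16900 = -6760 cm⁻¹.
High-spin has no excess pairs, so no pairing correction applies.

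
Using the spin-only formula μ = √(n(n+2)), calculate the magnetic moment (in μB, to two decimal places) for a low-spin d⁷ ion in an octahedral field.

Configuration: t2g^6 e_g^1 → 1 unpaired electron.
μ(spin-only) = √[1(1+2)] = √3 ≈ 1.73 μB.

1.73 μB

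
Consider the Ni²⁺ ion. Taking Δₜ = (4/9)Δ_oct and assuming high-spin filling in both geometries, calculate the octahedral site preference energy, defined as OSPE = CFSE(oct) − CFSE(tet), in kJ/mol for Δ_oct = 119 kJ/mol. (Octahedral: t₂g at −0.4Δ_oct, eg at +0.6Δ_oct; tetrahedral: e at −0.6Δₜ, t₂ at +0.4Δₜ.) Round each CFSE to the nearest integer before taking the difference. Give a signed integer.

-101

Group 10 minus oxidation state +2 gives a d⁸ configuration for Ni²⁺.
Octahedral high-spin t2g^6 e_g^2: CFSE = -1.2 × 119 = -143 kJ/mol.
Tetrahedral: e^4 t2^4, CFSE = 4(−0.6) + 4(+0.4) = -0.8Δₜ = -0.8 × (4/9) × 119 = -42 kJ/mol.
Subtracting, OSPE = -143 − (-42) = -101 kJ/mol.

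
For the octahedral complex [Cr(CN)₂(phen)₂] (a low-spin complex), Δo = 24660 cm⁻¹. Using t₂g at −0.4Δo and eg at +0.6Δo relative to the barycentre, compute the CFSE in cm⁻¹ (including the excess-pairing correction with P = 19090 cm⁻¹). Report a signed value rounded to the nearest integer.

Ligand charges: 2×(-1) from CN⁻ and 2×(+0) from phen sum to -2; with overall charge +0, Cr is +2.
Cr sits in group 6; removing 2 electrons leaves Cr²⁺ with 6 − 2 = 4 d electrons.
Configuration: t₂g⁴ eg⁰.
CFSE(orbital) = 4×(-0.4Δo) + 0×(0.6Δo) = -1.6Δo; with Δo = 24660 cm⁻¹ that is -39456 cm⁻¹.
High-spin d⁴ would be t₂g³ eg¹ with 0 pairs; low-spin has 1, so 1 excess pair costs +1P = +19090 cm⁻¹.
Net CFSE = -39456 + 19090 = -20366 cm⁻¹.

-20366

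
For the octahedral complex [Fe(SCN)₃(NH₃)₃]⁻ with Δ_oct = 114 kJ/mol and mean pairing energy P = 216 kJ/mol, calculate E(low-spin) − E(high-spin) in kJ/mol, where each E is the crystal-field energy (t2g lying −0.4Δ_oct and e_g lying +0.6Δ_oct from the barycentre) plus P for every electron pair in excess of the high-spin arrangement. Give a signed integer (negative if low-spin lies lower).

Ligand charges: 3×(-1) from SCN⁻ and 3×(+0) from NH₃ sum to -3; with overall charge -1, Fe is +2.
Fe²⁺: group 8, so d-count = 8 − 2 = 6.
High-spin: t2g^4 e_g^2, CFSE = -0.4Δ_oct = -46 kJ/mol.
Low-spin t2g^6 e_g^0 gives -2.4Δ_oct = -274 kJ/mol, but forming 2 extra pairs costs 2P = 432 kJ/mol, so E(LS) = -274 + 432 = 158 kJ/mol.
Thus E(LS) − E(HS) = 204 kJ/mol.

204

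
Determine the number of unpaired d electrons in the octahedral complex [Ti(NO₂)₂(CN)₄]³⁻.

1

Ligand charges: 2×(-1) from NO₂⁻ and 4×(-1) from CN⁻ sum to -6; with overall charge -3, Ti is +3.
Group 4 minus oxidation state +3 gives a d¹ configuration for Ti³⁺.
Configuration: t₂g¹ eg⁰, giving 1 unpaired electron.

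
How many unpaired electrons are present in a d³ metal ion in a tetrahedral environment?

Tetrahedral fields are weak (Δₜ ≈ 4/9 Δₒ), so electrons fill high-spin.
Configuration: e² t₂¹, giving 3 unpaired electrons.

3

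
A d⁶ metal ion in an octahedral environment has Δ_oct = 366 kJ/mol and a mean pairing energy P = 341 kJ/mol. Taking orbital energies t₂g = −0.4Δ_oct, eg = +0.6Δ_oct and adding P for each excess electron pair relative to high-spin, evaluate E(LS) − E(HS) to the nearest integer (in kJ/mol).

-50

High-spin d⁶ fills as t₂g⁴ eg² with CFSE 4(−0.4) + 2(+0.6) = -0.4Δ_oct = -146 kJ/mol.
Low-spin: t₂g⁶ eg⁰, orbital CFSE = -2.4Δ_oct = -878 kJ/mol; plus 2 excess pairs × P = +682 kJ/mol; total -196 kJ/mol.
The difference is -196 − (-146) = -50 kJ/mol, so low-spin lies lower.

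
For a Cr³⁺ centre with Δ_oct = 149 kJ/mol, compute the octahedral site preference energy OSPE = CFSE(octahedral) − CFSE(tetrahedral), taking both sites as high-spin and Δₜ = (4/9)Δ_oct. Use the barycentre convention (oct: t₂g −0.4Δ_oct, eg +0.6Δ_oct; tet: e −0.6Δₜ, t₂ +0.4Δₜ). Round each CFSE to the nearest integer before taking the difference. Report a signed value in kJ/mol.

-126

Group 6 minus oxidation state +3 gives a d³ configuration for Cr³⁺.
In an octahedral site d³ (HS) is t₂g³ eg⁰, giving CFSE(oct) = -1.2Δ_oct = -179 kJ/mol.
Tetrahedral e² t₂¹ gives -0.8Δₜ = -0.8 × (4/9) × 149 = -53 kJ/mol.
OSPE = -179 − (-53) = -126 kJ/mol.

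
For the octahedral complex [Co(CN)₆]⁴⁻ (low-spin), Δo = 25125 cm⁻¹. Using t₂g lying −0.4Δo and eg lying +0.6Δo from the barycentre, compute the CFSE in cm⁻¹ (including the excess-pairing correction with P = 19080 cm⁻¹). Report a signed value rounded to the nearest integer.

-26145

Each CN⁻ contributes -1; 6 × (-1) = -6. With overall charge -4, Co is in the +2 oxidation state.
Co is in group 9, so Co²⁺ is d⁷ (9 − 2 = 7).
The d⁷ electrons fill as t₂g⁶ eg¹.
Orbital CFSE = 6(-0.4) + 1(0.6) = -1.8Δo = -1.8 × 25125 = -45225 cm⁻¹.
High-spin d⁷ would be t₂g⁵ eg² with 2 pairs; low-spin has 3, so 1 excess pair costs +1P = +19080 cm⁻¹.
Net CFSE = -45225 + 19080 = -26145 cm⁻¹.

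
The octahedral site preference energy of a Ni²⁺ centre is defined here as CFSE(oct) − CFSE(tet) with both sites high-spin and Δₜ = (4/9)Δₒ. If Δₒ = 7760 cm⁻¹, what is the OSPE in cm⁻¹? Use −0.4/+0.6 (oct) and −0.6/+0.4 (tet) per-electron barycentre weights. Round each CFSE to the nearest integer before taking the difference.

Group 10 minus oxidation state +2 gives a d⁸ configuration for Ni²⁺.
Octahedral high-spin t2g^6 e_g^2: CFSE = -1.2 × 7760 = -9312 cm⁻¹.
Tetrahedral e^4 t2^4 gives -0.8Δₜ = -0.8 × (4/9) × 7760 = -2759 cm⁻¹.
OSPE = CFSE(oct) − CFSE(tet) = -9312 − (-2759) = -6553 cm⁻¹.

-6553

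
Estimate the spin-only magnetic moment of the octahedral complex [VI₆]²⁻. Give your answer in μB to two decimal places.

1.73 μB

Each I⁻ contributes -1; 6 × (-1) = -6. With overall charge -2, V is in the +4 oxidation state.
V sits in group 5; removing 4 electrons leaves V⁴⁺ with 5 − 4 = 1 d electrons.
Configuration: t2g^1 e_g^0 → 1 unpaired electron.
μ(spin-only) = √[1(1+2)] = √3 ≈ 1.73 μB.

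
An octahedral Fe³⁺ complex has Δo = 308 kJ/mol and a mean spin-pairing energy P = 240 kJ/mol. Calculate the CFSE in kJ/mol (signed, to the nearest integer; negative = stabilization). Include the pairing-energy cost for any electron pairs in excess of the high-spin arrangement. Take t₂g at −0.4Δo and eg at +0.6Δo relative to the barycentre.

-136

Fe³⁺: group 8, so d-count = 8 − 3 = 5.
Here Δo > P (308 > 240), so the low-spin state is favoured.
Filling d⁵ accordingly: t₂g⁵ eg⁰.
Orbital CFSE = -2.0Δo = -2.0 × 308 = -616 kJ/mol.
Excess pairs vs high-spin: 2 − 0 = 2; pairing cost = +480 kJ/mol.
Net CFSE = -616 + 480 = -136 kJ/mol.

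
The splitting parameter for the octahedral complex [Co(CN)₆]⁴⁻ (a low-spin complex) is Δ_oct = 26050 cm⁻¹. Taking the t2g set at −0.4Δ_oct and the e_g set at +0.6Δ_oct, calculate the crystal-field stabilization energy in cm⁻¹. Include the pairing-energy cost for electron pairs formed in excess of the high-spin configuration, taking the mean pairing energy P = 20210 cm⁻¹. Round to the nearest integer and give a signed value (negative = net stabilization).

-26680

Each CN⁻ contributes -1; 6 × (-1) = -6. With overall charge -4, Co is in the +2 oxidation state.
Co is in group 9, so Co²⁺ is d⁷ (9 − 2 = 7).
The d⁷ electrons fill as t2g^6 e_g^1.
CFSE(orbital) = 6×(-0.4Δ_oct) + 1×(0.6Δ_oct) = -1.8Δ_oct; with Δ_oct = 26050 cm⁻¹ that is -46890 cm⁻¹.
Relative to high-spin t2g^5 e_g^2 (2 paired), the low-spin configuration has 1 additional pair, contributing +1 × 20210 = +20210 cm⁻¹.
Overall CFSE = -46890 + 20210 = -26680 cm⁻¹.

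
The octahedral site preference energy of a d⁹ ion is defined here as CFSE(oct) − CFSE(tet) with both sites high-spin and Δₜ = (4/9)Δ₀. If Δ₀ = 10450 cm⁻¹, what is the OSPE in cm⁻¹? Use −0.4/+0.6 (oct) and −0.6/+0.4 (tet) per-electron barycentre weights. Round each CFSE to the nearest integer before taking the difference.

Octahedral high-spin t₂g⁶ eg³: CFSE = -0.6 × 10450 = -6270 cm⁻¹.
Tetrahedral e⁴ t₂⁵ gives -0.4Δₜ = -0.4 × (4/9) × 10450 = -1858 cm⁻¹.
Subtracting, OSPE = -6270 − (-1858) = -4412 cm⁻¹.

-4412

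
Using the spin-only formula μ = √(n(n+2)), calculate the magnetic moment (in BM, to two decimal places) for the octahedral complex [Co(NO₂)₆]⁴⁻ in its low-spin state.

1.73 BM

Each NO₂⁻ contributes -1; 6 × (-1) = -6. With overall charge -4, Co is in the +2 oxidation state.
Co sits in group 9; removing 2 electrons leaves Co²⁺ with 9 − 2 = 7 d electrons.
Configuration: t₂g⁶ eg¹ → 1 unpaired electron.
μ(spin-only) = √[1(1+2)] = √3 ≈ 1.73 BM.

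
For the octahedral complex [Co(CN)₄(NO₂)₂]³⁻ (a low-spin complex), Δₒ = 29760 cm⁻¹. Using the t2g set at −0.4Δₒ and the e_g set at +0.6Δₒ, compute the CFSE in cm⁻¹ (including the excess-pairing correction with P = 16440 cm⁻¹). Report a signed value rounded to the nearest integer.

-38544

Ligand charges: 4×(-1) from CN⁻ and 2×(-1) from NO₂⁻ sum to -6; with overall charge -3, Co is +3.
Co³⁺: group 9, so d-count = 9 − 3 = 6.
Configuration: t2g^6 e_g^0.
The orbital stabilization is -2.4Δₒ = -2.4 × 29760 = -71424 cm⁻¹.
Pairing penalty: 3 pairs vs 1 in the high-spin reference → 2 extra × P = 32880 cm⁻¹.
Overall CFSE = -71424 + 32880 = -38544 cm⁻¹.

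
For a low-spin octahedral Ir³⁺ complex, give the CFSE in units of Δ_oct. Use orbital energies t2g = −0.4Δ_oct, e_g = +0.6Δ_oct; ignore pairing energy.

Ir sits in group 9; removing 3 electrons leaves Ir³⁺ with 9 − 3 = 6 d electrons.
Configuration: t2g^6 e_g^0.
CFSE = 6(-0.4Δ_oct) + 0(0.6Δ_oct) = -2.4Δ_oct + 0.0Δ_oct = -2.4Δ_oct.

-2.4 Δ_oct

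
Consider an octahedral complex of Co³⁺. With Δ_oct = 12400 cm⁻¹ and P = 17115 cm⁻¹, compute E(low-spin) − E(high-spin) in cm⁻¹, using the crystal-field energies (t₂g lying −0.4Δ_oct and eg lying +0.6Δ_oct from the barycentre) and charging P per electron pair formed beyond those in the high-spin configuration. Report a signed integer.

Co is in group 9, so Co³⁺ is d⁶ (9 − 3 = 6).
High-spin: t₂g⁴ eg², CFSE = -0.4Δ_oct = -4960 cm⁻¹.
Low-spin t₂g⁶ eg⁰ gives -2.4Δ_oct = -29760 cm⁻¹, but forming 2 extra pairs costs 2P = 34230 cm⁻¹, so E(LS) = -29760 + 34230 = 4470 cm⁻¹.
Thus E(LS) − E(HS) = 9430 cm⁻¹.

9430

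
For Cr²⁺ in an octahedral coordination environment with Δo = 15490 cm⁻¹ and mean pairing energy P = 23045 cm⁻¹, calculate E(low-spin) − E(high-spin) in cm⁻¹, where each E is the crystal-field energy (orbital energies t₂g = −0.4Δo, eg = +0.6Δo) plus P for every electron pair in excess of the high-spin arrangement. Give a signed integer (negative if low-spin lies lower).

7555

Cr sits in group 6; removing 2 electrons leaves Cr²⁺ with 6 − 2 = 4 d electrons.
High-spin d⁴ fills as t₂g³ eg¹ with CFSE 3(−0.4) + 1(+0.6) = -0.6Δo = -9294 cm⁻¹.
Low-spin t₂g⁴ eg⁰ gives -1.6Δo = -24784 cm⁻¹, but forming 1 extra pair costs 1P = 23045 cm⁻¹, so E(LS) = -24784 + 23045 = -1739 cm⁻¹.
E(LS) − E(HS) = -1739 − (-9294) = 7555 cm⁻¹.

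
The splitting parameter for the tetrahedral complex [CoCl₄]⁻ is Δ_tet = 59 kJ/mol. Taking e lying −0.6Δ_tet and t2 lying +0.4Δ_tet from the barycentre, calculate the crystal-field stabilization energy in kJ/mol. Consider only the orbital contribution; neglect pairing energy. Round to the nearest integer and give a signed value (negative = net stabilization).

Each Cl⁻ contributes -1; 4 × (-1) = -4. With overall charge -1, Co is in the +3 oxidation state.
Co³⁺: group 9, so d-count = 9 − 3 = 6.
Tetrahedral splitting is small, so the complex is high-spin.
Configuration: e^3 t2^3.
Orbital CFSE = 3(-0.6) + 3(0.4) = -0.6Δ_tet = -0.6 × 59 = -35 kJ/mol.

-35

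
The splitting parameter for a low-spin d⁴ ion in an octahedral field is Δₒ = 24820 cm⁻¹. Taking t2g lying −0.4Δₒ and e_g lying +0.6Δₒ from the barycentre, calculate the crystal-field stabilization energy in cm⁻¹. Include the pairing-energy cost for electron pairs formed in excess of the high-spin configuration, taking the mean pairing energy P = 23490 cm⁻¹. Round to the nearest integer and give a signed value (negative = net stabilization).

The d⁴ electrons fill as t2g^4 e_g^0.
Orbital CFSE = 4(-0.4) + 0(0.6) = -1.6Δₒ = -1.6 × 24820 = -39712 cm⁻¹.
High-spin d⁴ would be t2g^3 e_g^1 with 0 pairs; low-spin has 1, so 1 excess pair costs +1P = +23490 cm⁻¹.
Net CFSE = -39712 + 23490 = -16222 cm⁻¹.

-16222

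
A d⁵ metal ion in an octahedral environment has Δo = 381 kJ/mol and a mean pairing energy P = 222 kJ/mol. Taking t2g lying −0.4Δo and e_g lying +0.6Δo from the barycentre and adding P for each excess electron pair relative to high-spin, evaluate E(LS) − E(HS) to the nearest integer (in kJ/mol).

-318

High-spin: t2g^3 e_g^2, CFSE = 0.0Δo = 0 kJ/mol.
Low-spin: t2g^5 e_g^0, orbital CFSE = -2.0Δo = -762 kJ/mol; plus 2 excess pairs × P = +444 kJ/mol; total -318 kJ/mol.
E(LS) − E(HS) = -318 − (0) = -318 kJ/mol.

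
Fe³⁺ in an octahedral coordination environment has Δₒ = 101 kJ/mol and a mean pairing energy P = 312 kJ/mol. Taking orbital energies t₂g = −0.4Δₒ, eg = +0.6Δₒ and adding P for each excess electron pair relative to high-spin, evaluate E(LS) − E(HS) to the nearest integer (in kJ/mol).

Group 8 minus oxidation state +3 gives a d⁵ configuration for Fe³⁺.
High-spin: t₂g³ eg², CFSE = 0.0Δₒ = 0 kJ/mol.
For low-spin the configuration is t₂g⁵ eg⁰: orbital energy -2.0 × 101 = -202 kJ/mol, and 2 additional pairs relative to high-spin add 624 kJ/mol, giving 422 kJ/mol.
E(LS) − E(HS) = 422 − (0) = 422 kJ/mol.

422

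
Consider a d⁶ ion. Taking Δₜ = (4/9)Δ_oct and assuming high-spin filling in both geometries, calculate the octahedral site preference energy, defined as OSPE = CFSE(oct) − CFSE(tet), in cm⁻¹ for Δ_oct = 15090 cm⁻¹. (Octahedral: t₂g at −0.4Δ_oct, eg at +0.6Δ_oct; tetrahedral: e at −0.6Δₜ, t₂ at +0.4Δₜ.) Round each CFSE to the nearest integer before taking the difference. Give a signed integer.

-2012

In an octahedral site d⁶ (HS) is t₂g⁴ eg², giving CFSE(oct) = -0.4Δ_oct = -6036 cm⁻¹.
Tetrahedral: e³ t₂³, CFSE = 3(−0.6) + 3(+0.4) = -0.6Δₜ = -0.6 × (4/9) × 15090 = -4024 cm⁻¹.
OSPE = CFSE(oct) − CFSE(tet) = -6036 − (-4024) = -2012 cm⁻¹.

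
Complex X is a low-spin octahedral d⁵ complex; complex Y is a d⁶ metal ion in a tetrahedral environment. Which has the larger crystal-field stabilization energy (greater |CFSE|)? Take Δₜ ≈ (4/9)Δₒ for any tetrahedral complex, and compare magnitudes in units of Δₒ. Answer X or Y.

X

X: t₂g⁵ eg⁰, CFSE = -2.0Δₒ.
Y: Tetrahedral splitting is small, so the complex is high-spin; e³ t₂³, CFSE = -0.6Δₜ ≈ -0.27Δₒ.
So X has the larger |CFSE|.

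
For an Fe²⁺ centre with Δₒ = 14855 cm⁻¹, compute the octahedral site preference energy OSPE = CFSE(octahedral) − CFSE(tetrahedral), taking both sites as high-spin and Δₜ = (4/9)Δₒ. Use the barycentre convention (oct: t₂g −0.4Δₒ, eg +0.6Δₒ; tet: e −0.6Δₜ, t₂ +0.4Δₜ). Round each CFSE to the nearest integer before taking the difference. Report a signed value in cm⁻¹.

Fe²⁺: group 8, so d-count = 8 − 2 = 6.
In an octahedral site d⁶ (HS) is t₂g⁴ eg², giving CFSE(oct) = -0.4Δₒ = -5942 cm⁻¹.
Tetrahedral: e³ t₂³, CFSE = 3(−0.6) + 3(+0.4) = -0.6Δₜ = -0.6 × (4/9) × 14855 = -3961 cm⁻¹.
OSPE = CFSE(oct) − CFSE(tet) = -5942 − (-3961) = -1981 cm⁻¹.

-1981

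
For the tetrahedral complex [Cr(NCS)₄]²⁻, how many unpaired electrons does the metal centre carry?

Each NCS⁻ contributes -1; 4 × (-1) = -4. With overall charge -2, Cr is in the +2 oxidation state.
Cr²⁺: group 6, so d-count = 6 − 2 = 4.
With tetrahedral geometry the complex is necessarily high-spin.
Configuration: e² t₂², giving 4 unpaired electrons.

4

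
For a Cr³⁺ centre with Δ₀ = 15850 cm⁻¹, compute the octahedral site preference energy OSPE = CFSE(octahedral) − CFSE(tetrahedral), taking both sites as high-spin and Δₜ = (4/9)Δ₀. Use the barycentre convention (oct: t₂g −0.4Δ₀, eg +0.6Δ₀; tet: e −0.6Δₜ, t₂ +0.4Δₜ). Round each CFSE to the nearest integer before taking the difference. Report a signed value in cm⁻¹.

-13384

Group 6 minus oxidation state +3 gives a d³ configuration for Cr³⁺.
Octahedral (high-spin): t2g^3 e_g^0, CFSE = 3(−0.4) + 0(+0.6) = -1.2Δ₀ = -1.2 × 15850 = -19020 cm⁻¹.
Tetrahedral e^2 t2^1 gives -0.8Δₜ = -0.8 × (4/9) × 15850 = -5636 cm⁻¹.
OSPE = -19020 − (-5636) = -13384 cm⁻¹.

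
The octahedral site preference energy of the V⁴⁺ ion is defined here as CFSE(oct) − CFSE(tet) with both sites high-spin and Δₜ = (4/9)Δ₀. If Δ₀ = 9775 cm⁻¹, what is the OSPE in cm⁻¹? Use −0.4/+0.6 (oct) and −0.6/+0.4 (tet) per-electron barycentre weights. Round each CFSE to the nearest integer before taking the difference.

V⁴⁺: group 5, so d-count = 5 − 4 = 1.
Octahedral (high-spin): t2g^1 e_g^0, CFSE = 1(−0.4) + 0(+0.6) = -0.4Δ₀ = -0.4 × 9775 = -3910 cm⁻¹.
Tetrahedral: e^1 t2^0, CFSE = 1(−0.6) + 0(+0.4) = -0.6Δₜ = -0.6 × (4/9) × 9775 = -2607 cm⁻¹.
OSPE = CFSE(oct) − CFSE(tet) = -3910 − (-2607) = -1303 cm⁻¹.

-1303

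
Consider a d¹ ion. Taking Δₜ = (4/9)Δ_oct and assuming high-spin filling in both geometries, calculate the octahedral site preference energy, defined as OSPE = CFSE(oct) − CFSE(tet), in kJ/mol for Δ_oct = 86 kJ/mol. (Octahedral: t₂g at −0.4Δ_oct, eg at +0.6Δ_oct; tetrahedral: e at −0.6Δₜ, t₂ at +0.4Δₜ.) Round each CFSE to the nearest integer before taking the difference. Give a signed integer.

Octahedral high-spin t₂g¹ eg⁰: CFSE = -0.4 × 86 = -34 kJ/mol.
Tetrahedral: e¹ t₂⁰, CFSE = 1(−0.6) + 0(+0.4) = -0.6Δₜ = -0.6 × (4/9) × 86 = -23 kJ/mol.
OSPE = -34 − (-23) = -11 kJ/mol.

-11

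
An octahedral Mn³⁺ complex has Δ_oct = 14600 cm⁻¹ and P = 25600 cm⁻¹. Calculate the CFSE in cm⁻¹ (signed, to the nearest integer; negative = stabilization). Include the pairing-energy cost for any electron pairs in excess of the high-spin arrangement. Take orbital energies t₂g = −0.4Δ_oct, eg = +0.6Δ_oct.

Group 7 minus oxidation state +3 gives a d⁴ configuration for Mn³⁺.
Here Δ_oct < P (14600 < 25600), so the high-spin state is favoured.
Configuration: t₂g³ eg¹.
Orbital CFSE = -0.6Δ_oct = -0.6 × 14600 = -8760 cm⁻¹.
High-spin has no excess pairs, so no pairing correction applies.

-8760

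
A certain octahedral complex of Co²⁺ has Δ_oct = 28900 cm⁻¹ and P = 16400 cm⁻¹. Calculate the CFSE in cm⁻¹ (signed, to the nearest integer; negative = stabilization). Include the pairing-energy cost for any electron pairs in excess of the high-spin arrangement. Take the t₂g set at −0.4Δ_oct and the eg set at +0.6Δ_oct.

-35620

Group 9 minus oxidation state +2 gives a d⁷ configuration for Co²⁺.
Here Δ_oct > P (28900 > 16400), so the low-spin state is favoured.
Filling d⁷ accordingly: t₂g⁶ eg¹.
Orbital CFSE = -1.8Δ_oct = -1.8 × 28900 = -52020 cm⁻¹.
Excess pairs vs high-spin: 3 − 2 = 1; pairing cost = +16400 cm⁻¹.
Net CFSE = -52020 + 16400 = -35620 cm⁻¹.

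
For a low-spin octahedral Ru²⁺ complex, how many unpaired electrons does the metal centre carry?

0

Ru²⁺: group 8, so d-count = 8 − 2 = 6.
Configuration: t2g^6 e_g^0, giving 0 unpaired electrons.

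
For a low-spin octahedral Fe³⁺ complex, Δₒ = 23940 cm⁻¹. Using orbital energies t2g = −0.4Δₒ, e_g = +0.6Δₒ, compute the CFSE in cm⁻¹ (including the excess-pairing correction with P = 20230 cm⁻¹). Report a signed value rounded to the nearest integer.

Fe is in group 8, so Fe³⁺ is d⁵ (8 − 3 = 5).
Configuration: t2g^5 e_g^0.
Orbital CFSE = 5(-0.4) + 0(0.6) = -2.0Δₒ = -2.0 × 23940 = -47880 cm⁻¹.
Relative to high-spin t2g^3 e_g^2 (0 paired), the low-spin configuration has 2 additional pairs, contributing +2 × 20230 = +40460 cm⁻¹.
Combining: -47880 + 40460 = -7420 cm⁻¹.

-7420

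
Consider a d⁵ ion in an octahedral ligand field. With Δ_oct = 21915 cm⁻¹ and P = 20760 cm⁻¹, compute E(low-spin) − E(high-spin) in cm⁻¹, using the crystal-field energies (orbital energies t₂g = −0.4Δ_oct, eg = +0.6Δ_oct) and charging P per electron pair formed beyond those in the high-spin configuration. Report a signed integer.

High-spin d⁵ fills as t₂g³ eg² with CFSE 3(−0.4) + 2(+0.6) = 0.0Δ_oct = 0 cm⁻¹.
Low-spin t₂g⁵ eg⁰ gives -2.0Δ_oct = -43830 cm⁻¹, but forming 2 extra pairs costs 2P = 41520 cm⁻¹, so E(LS) = -43830 + 41520 = -2310 cm⁻¹.
E(LS) − E(HS) = -2310 − (0) = -2310 cm⁻¹.

-2310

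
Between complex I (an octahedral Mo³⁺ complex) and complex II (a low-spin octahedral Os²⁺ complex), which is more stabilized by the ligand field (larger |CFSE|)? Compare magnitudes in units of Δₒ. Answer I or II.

I: Mo sits in group 6; removing 3 electrons leaves Mo³⁺ with 6 − 3 = 3 d electrons; t2g^3 e_g^0, CFSE = -1.2Δₒ.
II: Group 8 minus oxidation state +2 gives a d⁶ configuration for Os²⁺; t2g^6 e_g^0, CFSE = -2.4Δₒ.
So II has the larger |CFSE|.

II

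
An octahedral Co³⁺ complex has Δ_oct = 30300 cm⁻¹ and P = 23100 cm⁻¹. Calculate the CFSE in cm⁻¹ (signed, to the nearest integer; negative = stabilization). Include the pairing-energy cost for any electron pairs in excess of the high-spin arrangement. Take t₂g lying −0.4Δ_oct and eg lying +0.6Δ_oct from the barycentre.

-26520

Co sits in group 9; removing 3 electrons leaves Co³⁺ with 9 − 3 = 6 d electrons.
Here Δ_oct > P (30300 > 23100), so the low-spin state is favoured.
That gives t₂g⁶ eg⁰.
Orbital CFSE = -2.4Δ_oct = -2.4 × 30300 = -72720 cm⁻¹.
Excess pairs vs high-spin: 3 − 1 = 2; pairing cost = +46200 cm⁻¹.
Net CFSE = -72720 + 46200 = -26520 cm⁻¹.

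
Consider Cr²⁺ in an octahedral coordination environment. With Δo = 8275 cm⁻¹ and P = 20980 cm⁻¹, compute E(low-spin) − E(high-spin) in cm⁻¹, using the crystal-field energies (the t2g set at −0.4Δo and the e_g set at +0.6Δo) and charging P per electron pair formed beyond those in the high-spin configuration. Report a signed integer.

12705

Cr sits in group 6; removing 2 electrons leaves Cr²⁺ with 6 − 2 = 4 d electrons.
High-spin d⁴ fills as t2g^3 e_g^1 with CFSE 3(−0.4) + 1(+0.6) = -0.6Δo = -4965 cm⁻¹.
Low-spin t2g^4 e_g^0 gives -1.6Δo = -13240 cm⁻¹, but forming 1 extra pair costs 1P = 20980 cm⁻¹, so E(LS) = -13240 + 20980 = 7740 cm⁻¹.
The difference is 7740 − (-4965) = 12705 cm⁻¹, so high-spin lies lower.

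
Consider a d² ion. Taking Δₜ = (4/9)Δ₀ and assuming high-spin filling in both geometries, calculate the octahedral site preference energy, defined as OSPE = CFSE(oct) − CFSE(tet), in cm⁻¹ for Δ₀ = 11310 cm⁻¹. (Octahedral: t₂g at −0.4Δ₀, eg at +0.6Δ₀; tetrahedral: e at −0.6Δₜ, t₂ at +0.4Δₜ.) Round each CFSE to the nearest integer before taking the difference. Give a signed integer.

-3016

In an octahedral site d² (HS) is t₂g² eg⁰, giving CFSE(oct) = -0.8Δ₀ = -9048 cm⁻¹.
Tetrahedral e² t₂⁰ gives -1.2Δₜ = -1.2 × (4/9) × 11310 = -6032 cm⁻¹.
Subtracting, OSPE = -9048 − (-6032) = -3016 cm⁻¹.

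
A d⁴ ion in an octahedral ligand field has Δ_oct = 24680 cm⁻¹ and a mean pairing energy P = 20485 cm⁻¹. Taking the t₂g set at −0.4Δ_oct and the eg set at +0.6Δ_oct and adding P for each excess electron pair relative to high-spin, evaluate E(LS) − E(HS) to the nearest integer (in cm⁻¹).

High-spin: t₂g³ eg¹, CFSE = -0.6Δ_oct = -14808 cm⁻¹.
For low-spin the configuration is t₂g⁴ eg⁰: orbital energy -1.6 × 24680 = -39488 cm⁻¹, and 1 additional pair relative to high-spin adds 20485 cm⁻¹, giving -19003 cm⁻¹.
Thus E(LS) − E(HS) = -4195 cm⁻¹.

-4195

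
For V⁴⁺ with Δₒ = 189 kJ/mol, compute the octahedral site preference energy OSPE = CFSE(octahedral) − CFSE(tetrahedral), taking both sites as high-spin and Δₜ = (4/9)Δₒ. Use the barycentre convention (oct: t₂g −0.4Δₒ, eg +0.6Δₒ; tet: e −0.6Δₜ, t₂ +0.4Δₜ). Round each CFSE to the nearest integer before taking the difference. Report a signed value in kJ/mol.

-26

V is in group 5, so V⁴⁺ is d¹ (5 − 4 = 1).
Octahedral high-spin t2g^1 e_g^0: CFSE = -0.4 × 189 = -76 kJ/mol.
Tetrahedral e^1 t2^0 gives -0.6Δₜ = -0.6 × (4/9) × 189 = -50 kJ/mol.
OSPE = CFSE(oct) − CFSE(tet) = -76 − (-50) = -26 kJ/mol.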